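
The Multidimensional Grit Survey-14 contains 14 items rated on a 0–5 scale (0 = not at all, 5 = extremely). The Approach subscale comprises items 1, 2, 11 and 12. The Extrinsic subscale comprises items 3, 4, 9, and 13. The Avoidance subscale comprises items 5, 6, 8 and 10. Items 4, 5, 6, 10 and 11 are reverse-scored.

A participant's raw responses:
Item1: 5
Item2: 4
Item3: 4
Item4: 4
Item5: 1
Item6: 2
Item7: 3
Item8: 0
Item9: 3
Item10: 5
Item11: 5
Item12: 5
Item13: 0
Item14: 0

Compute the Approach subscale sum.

14

Approach items: 1, 2, 11, 12.
Of these, item 11 is reverse-scored; reversed = (0+5) − raw = 5 − raw.
  item 1: 5
  item 2: 4
  item 11: 5 − 5 = 0
  item 12: 5
Sum = 5 + 4 + 0 + 5 = 14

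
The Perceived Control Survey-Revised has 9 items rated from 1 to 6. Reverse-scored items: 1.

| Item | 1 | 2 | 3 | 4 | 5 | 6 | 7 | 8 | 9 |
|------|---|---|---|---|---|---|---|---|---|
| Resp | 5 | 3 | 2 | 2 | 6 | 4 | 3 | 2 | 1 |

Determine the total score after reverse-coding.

25

Reversing item 1 with 7 − raw:
Total = (7−5) + 3 + 2 + 2 + 6 + 4 + 3 + 2 + 1
      = 2 + 3 + 2 + 2 + 6 + 4 + 3 + 2 + 1 = 25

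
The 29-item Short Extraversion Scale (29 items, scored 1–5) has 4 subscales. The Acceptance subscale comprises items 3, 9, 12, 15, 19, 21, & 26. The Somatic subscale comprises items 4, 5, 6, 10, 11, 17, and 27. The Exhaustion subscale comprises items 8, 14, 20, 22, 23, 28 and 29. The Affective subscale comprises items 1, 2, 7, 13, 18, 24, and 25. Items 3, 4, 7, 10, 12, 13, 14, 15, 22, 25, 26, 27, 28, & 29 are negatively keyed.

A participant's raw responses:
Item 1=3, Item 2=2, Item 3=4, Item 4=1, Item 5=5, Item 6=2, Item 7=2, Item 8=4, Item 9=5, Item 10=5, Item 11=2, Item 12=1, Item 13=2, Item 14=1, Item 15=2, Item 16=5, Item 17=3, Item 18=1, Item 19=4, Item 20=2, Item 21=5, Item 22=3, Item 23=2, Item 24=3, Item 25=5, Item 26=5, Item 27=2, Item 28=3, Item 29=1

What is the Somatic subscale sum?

22

Somatic items: 4, 5, 6, 10, 11, 17, 27.
Of these, items 4, 10, & 27 are negatively keyed; on a 1–5 scale, reversed = 6 − raw.
  item 4: 6 − 1 = 5
  item 5: 5
  item 6: 2
  item 10: 6 − 5 = 1
  item 11: 2
  item 17: 3
  item 27: 6 − 2 = 4
Sum = 5 + 5 + 2 + 1 + 2 + 3 + 4 = 22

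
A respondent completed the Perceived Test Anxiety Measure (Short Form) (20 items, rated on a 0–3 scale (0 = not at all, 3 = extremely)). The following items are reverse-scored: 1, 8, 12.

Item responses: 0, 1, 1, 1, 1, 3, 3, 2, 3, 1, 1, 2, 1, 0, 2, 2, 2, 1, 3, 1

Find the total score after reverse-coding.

Reversing items 1, 8, & 12 with 3 − raw:
Total = (3−0) + 1 + 1 + 1 + 1 + 3 + 3 + (3−2) + 3 + 1 + 1 + (3−2) + 1 + 0 + 2 + 2 + 2 + 1 + 3 + 1
      = 3 + 1 + 1 + 1 + 1 + 3 + 3 + 1 + 3 + 1 + 1 + 1 + 1 + 0 + 2 + 2 + 2 + 1 + 3 + 1 = 32

32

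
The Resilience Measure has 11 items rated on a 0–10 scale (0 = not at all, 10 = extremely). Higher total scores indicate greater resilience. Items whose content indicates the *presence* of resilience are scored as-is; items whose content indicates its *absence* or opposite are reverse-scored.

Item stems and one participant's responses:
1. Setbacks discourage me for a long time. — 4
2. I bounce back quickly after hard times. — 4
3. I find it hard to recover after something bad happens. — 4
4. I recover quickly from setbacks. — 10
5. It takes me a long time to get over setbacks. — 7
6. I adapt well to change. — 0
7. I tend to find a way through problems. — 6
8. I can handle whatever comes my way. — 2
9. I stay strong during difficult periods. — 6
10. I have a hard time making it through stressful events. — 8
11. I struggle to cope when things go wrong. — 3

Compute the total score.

52

Items 1, 3, 5, 10, 11 describe the absence/opposite of resilience → reverse-score.
reverse-coded value = 10 − response.
  item 1: 10 − 4 = 6
  item 2: 4
  item 3: 10 − 4 = 6
  item 4: 10
  item 5: 10 − 7 = 3
  item 6: 0
  item 7: 6
  item 8: 2
  item 9: 6
  item 10: 10 − 8 = 2
  item 11: 10 − 3 = 7
Total = 6 + 4 + 6 + 10 + 3 + 0 + 6 + 2 + 6 + 2 + 7 = 52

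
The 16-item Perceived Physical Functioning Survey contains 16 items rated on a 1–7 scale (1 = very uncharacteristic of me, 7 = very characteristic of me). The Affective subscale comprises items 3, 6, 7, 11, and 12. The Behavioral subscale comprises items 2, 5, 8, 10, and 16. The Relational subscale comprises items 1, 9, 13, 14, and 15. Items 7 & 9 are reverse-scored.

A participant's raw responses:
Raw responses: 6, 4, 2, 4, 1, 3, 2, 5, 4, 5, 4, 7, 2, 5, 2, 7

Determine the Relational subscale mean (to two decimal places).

3.80

Relational items: 1, 9, 13, 14, 15.
Of these, item 9 is reverse-scored; reverse-coded value = 8 − response.
  item 1: 6
  item 9: 8 − 4 = 4
  item 13: 2
  item 14: 5
  item 15: 2
Sum = 6 + 4 + 2 + 5 + 2 = 19
Mean = 19 / 5 = 3.80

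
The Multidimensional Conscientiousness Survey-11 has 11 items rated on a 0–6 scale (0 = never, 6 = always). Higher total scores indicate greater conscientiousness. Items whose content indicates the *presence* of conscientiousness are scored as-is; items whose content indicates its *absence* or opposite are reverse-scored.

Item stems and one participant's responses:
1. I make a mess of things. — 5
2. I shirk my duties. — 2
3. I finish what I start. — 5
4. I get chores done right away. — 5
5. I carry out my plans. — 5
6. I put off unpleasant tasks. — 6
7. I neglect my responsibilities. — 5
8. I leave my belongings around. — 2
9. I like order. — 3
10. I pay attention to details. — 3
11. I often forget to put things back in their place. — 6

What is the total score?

31

Items 1, 2, 6, 7, 8, 11 describe the absence/opposite of conscientiousness → reverse-score.
reversed = (0+6) − raw = 6 − raw.
  item 1: 6 − 5 = 1
  item 2: 6 − 2 = 4
  item 3: 5
  item 4: 5
  item 5: 5
  item 6: 6 − 6 = 0
  item 7: 6 − 5 = 1
  item 8: 6 − 2 = 4
  item 9: 3
  item 10: 3
  item 11: 6 − 6 = 0
Total = 1 + 4 + 5 + 5 + 5 + 0 + 1 + 4 + 3 + 3 + 0 = 31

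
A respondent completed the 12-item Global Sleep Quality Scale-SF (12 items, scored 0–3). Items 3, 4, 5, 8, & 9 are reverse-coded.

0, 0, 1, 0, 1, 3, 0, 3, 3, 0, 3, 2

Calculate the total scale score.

15

Raw sum = 16. Reverse-coded items: 3, 4, 5, 8, 9; their raw sum = 8.
Each reversal replaces raw with 3 − raw, changing the total by 3 − 2·raw per item.
Total = 16 + 5·3 − 2·8 = 16 + 15 − 16 = 15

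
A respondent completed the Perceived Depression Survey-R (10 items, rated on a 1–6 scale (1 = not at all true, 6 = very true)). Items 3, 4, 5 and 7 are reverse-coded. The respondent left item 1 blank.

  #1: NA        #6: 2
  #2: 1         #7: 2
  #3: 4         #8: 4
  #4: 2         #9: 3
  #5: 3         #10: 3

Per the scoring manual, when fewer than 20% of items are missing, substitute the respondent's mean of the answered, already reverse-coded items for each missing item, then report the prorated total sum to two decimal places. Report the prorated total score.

33.33

Reverse-coded (reversed = (1+6) − raw = 7 − raw):
  item 3: 7 − 4 = 3
  item 4: 7 − 2 = 5
  item 5: 7 − 3 = 4
  item 7: 7 − 2 = 5
Completed scored items (9 of 10): 1, 3, 5, 4, 2, 5, 4, 3, 3; sum = 30.
Person mean = 30 / 9 ≈ 3.3333
Prorated total = (30 / 9) × 10 = 33.33 (to 2 dp)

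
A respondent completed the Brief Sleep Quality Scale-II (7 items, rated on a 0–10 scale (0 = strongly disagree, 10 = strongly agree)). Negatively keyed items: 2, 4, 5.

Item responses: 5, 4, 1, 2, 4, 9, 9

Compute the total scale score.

44

Reverse-coded items (on a 0–10 scale, reversed = 10 − raw):
  item 2: 10 − 4 = 6
  item 4: 10 − 2 = 8
  item 5: 10 − 4 = 6
After reverse-coding: 5, 6, 1, 8, 6, 9, 9
Total = 5 + 6 + 1 + 8 + 6 + 9 + 9 = 44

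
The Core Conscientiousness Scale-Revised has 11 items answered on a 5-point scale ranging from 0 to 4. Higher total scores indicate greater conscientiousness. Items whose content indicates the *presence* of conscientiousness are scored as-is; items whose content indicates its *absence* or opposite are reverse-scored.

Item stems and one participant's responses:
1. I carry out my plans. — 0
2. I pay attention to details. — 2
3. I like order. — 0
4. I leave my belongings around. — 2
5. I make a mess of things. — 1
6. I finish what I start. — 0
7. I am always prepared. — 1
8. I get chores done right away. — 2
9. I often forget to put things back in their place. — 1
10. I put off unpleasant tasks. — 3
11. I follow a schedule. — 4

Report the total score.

18

Items 4, 5, 9, 10 describe the absence/opposite of conscientiousness → reverse-score.
reverse-coded value = 4 − response.
  item 1: 0
  item 2: 2
  item 3: 0
  item 4: 4 − 2 = 2
  item 5: 4 − 1 = 3
  item 6: 0
  item 7: 1
  item 8: 2
  item 9: 4 − 1 = 3
  item 10: 4 − 3 = 1
  item 11: 4
Total = 0 + 2 + 0 + 2 + 3 + 0 + 1 + 2 + 3 + 1 + 4 = 18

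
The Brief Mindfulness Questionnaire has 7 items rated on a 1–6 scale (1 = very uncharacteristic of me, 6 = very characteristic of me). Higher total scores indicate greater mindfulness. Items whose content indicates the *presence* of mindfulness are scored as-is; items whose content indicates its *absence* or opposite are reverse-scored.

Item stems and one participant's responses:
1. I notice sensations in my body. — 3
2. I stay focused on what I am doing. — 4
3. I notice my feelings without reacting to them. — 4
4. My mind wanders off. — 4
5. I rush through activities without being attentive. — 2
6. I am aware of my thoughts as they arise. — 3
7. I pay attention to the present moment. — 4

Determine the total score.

Items 4, 5 describe the absence/opposite of mindfulness → reverse-score.
reverse-coded value = 7 − response.
  item 1: 3
  item 2: 4
  item 3: 4
  item 4: 7 − 4 = 3
  item 5: 7 − 2 = 5
  item 6: 3
  item 7: 4
Total = 3 + 4 + 4 + 3 + 5 + 3 + 4 = 26

26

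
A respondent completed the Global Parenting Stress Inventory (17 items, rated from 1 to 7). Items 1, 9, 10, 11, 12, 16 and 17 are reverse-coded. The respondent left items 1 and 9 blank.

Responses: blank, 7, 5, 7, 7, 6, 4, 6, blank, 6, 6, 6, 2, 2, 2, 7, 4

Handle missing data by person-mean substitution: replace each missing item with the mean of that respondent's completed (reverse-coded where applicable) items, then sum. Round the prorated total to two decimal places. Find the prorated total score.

66.87

Reverse-coded (on a 1–7 scale, reversed = 8 − raw):
  item 10: 8 − 6 = 2
  item 11: 8 − 6 = 2
  item 12: 8 − 6 = 2
  item 16: 8 − 7 = 1
  item 17: 8 − 4 = 4
Completed scored items (15 of 17): 7, 5, 7, 7, 6, 4, 6, 2, 2, 2, 2, 2, 2, 1, 4; sum = 59.
Person mean = 59 / 15 ≈ 3.9333
Prorated total = (59 / 15) × 17 = 66.87 (to 2 dp)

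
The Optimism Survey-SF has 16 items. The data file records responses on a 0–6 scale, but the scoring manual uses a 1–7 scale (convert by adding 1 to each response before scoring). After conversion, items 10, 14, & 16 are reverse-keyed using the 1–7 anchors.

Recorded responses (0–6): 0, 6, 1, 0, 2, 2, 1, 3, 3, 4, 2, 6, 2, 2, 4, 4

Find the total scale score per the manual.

Convert to 1–7: 1, 7, 2, 1, 3, 3, 2, 4, 4, 5, 3, 7, 3, 3, 5, 5
Reverse-coded (reversed = (1+7) − raw = 8 − raw):
  item 10: 8 − 5 = 3
  item 14: 8 − 3 = 5
  item 16: 8 − 5 = 3
Scored: 1, 7, 2, 1, 3, 3, 2, 4, 4, 3, 3, 7, 3, 5, 5, 3
Total = 56

56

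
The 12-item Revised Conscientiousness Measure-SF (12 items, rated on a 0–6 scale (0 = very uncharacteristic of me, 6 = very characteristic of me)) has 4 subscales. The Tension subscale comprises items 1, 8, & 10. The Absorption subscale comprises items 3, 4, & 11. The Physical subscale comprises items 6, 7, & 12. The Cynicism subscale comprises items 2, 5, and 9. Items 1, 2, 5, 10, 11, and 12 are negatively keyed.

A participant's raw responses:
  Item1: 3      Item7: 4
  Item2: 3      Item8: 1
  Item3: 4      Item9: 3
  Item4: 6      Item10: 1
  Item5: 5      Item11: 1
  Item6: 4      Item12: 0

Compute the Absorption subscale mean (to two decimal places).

5.00

Absorption items: 3, 4, 11.
Of these, item 11 is negatively keyed; on a 0–6 scale, reversed = 6 − raw.
  item 3: 4
  item 4: 6
  item 11: 6 − 1 = 5
Sum = 4 + 6 + 5 = 15
Mean = 15 / 3 = 5.00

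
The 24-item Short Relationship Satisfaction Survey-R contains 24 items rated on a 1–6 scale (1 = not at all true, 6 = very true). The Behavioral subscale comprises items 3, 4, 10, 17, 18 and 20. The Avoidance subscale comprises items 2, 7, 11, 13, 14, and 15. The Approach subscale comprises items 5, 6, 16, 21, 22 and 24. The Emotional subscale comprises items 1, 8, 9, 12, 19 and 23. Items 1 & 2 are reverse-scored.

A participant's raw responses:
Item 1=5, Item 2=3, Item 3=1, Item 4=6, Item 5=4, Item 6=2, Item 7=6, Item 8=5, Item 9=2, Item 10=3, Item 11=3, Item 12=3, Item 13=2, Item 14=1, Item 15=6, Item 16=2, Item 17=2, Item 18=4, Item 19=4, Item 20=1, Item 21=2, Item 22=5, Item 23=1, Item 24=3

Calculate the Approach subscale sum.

Approach items: 5, 6, 16, 21, 22, 24.
  item 5: 4
  item 6: 2
  item 16: 2
  item 21: 2
  item 22: 5
  item 24: 3
Sum = 4 + 2 + 2 + 2 + 5 + 3 = 18

18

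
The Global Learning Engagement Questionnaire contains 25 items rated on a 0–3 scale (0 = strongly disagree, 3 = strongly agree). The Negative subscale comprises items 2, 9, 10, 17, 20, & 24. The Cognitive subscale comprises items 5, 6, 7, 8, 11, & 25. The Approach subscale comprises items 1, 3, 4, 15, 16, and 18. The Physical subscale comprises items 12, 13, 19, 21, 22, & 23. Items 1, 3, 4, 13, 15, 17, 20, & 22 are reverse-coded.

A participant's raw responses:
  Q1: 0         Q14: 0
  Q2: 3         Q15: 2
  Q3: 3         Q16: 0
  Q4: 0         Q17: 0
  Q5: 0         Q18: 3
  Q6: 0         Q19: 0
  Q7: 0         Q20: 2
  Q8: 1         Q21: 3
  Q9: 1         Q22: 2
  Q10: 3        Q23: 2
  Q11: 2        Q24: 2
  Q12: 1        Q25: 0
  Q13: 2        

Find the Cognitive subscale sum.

3

Cognitive items: 5, 6, 7, 8, 11, 25.
  item 5: 0
  item 6: 0
  item 7: 0
  item 8: 1
  item 11: 2
  item 25: 0
Sum = 0 + 0 + 0 + 1 + 2 + 0 = 3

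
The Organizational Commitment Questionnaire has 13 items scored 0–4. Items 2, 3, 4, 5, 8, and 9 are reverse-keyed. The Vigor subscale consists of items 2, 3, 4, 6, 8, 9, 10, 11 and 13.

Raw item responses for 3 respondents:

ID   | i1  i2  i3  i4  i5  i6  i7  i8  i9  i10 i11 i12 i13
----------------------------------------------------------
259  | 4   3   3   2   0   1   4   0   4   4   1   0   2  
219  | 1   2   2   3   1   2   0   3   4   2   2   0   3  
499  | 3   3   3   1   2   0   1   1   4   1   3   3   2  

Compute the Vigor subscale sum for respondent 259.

16

Respondent 259 raw: 4, 3, 3, 2, 0, 1, 4, 0, 4, 4, 1, 0, 2.
Vigor items: 2, 3, 4, 6, 8, 9, 10, 11, 13.
Reverse-coded (on a 0–4 scale, reversed = 4 − raw):
  item 2: 4 − 3 = 1
  item 3: 4 − 3 = 1
  item 4: 4 − 2 = 2
  item 6: 1
  item 8: 4 − 0 = 4
  item 9: 4 − 4 = 0
  item 10: 4
  item 11: 1
  item 13: 2
Sum = 1 + 1 + 2 + 1 + 4 + 0 + 4 + 1 + 2 = 16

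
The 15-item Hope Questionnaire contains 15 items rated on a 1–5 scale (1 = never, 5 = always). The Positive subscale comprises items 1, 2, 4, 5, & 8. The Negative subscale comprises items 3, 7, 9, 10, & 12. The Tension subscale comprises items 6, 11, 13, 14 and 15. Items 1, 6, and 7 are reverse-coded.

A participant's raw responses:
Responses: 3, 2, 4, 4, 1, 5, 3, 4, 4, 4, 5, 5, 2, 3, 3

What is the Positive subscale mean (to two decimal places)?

Positive items: 1, 2, 4, 5, 8.
Of these, item 1 is reverse-coded; reverse-coded value = 6 − response.
  item 1: 6 − 3 = 3
  item 2: 2
  item 4: 4
  item 5: 1
  item 8: 4
Sum = 3 + 2 + 4 + 1 + 4 = 14
Mean = 14 / 5 = 2.80

2.80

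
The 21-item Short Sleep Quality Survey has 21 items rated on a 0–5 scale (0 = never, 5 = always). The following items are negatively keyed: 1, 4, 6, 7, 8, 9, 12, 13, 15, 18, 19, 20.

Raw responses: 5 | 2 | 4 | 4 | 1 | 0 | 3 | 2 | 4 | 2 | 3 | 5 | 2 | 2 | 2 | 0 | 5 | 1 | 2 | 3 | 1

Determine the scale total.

Raw sum = 53. Negatively keyed items: 1, 4, 6, 7, 8, 9, 12, 13, 15, 18, 19, 20; their raw sum = 33.
Each reversal replaces raw with 5 − raw, changing the total by 5 − 2·raw per item.
Total = 53 + 12·5 − 2·33 = 53 + 60 − 66 = 47

47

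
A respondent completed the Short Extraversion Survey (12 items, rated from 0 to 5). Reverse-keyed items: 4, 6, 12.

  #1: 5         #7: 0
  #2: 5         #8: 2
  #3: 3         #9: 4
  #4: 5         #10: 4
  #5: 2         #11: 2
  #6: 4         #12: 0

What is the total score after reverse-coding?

Raw sum = 36. Reverse-keyed items: 4, 6, 12; their raw sum = 9.
Each reversal replaces raw with 5 − raw, changing the total by 5 − 2·raw per item.
Total = 36 + 3·5 − 2·9 = 36 + 15 − 18 = 33

33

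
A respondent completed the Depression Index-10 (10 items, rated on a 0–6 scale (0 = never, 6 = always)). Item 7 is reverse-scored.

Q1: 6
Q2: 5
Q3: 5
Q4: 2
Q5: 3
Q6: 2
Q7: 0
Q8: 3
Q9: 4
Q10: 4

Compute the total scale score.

Reversing item 7 with 6 − raw:
Total = 6 + 5 + 5 + 2 + 3 + 2 + (6−0) + 3 + 4 + 4
      = 6 + 5 + 5 + 2 + 3 + 2 + 6 + 3 + 4 + 4 = 40

40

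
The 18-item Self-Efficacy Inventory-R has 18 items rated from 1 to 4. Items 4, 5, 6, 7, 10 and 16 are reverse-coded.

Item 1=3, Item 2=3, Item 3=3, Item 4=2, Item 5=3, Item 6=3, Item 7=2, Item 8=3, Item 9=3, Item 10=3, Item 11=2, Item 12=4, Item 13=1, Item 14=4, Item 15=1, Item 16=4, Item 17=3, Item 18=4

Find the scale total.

Apply reverse scoring (reversed = (1+4) − raw = 5 − raw):
  item 4: 5 − 2 = 3
  item 5: 5 − 3 = 2
  item 6: 5 − 3 = 2
  item 7: 5 − 2 = 3
  item 10: 5 − 3 = 2
  item 16: 5 − 4 = 1
Scored items: 3, 3, 3, 3, 2, 2, 3, 3, 3, 2, 2, 4, 1, 4, 1, 1, 3, 4
Total = 3 + 3 + 3 + 3 + 2 + 2 + 3 + 3 + 3 + 2 + 2 + 4 + 1 + 4 + 1 + 1 + 3 + 4 = 47

47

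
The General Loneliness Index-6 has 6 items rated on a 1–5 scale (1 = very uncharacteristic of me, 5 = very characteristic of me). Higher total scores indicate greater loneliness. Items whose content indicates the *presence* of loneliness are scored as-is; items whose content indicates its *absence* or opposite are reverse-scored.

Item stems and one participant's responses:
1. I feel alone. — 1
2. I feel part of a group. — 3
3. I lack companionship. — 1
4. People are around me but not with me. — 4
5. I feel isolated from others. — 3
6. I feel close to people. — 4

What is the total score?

Items 2, 6 describe the absence/opposite of loneliness → reverse-score.
reverse-coded value = 6 − response.
  item 1: 1
  item 2: 6 − 3 = 3
  item 3: 1
  item 4: 4
  item 5: 3
  item 6: 6 − 4 = 2
Total = 1 + 3 + 1 + 4 + 3 + 2 = 14

14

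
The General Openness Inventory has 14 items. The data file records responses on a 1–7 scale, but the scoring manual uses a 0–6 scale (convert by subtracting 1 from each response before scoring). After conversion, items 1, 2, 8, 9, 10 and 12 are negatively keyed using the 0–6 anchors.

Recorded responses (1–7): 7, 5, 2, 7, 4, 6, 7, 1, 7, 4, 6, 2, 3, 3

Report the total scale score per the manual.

Convert to 0–6: 6, 4, 1, 6, 3, 5, 6, 0, 6, 3, 5, 1, 2, 2
Reverse-coded (reverse-coded value = 6 − response):
  item 1: 6 − 6 = 0
  item 2: 6 − 4 = 2
  item 8: 6 − 0 = 6
  item 9: 6 − 6 = 0
  item 10: 6 − 3 = 3
  item 12: 6 − 1 = 5
Scored: 0, 2, 1, 6, 3, 5, 6, 6, 0, 3, 5, 5, 2, 2
Total = 46

46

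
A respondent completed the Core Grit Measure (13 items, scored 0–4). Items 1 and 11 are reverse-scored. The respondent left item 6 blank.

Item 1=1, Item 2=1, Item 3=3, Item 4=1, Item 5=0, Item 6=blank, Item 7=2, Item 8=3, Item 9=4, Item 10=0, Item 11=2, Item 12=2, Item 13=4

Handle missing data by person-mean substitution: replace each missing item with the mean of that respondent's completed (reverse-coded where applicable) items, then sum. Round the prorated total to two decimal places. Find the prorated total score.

Reverse-coded (on a 0–4 scale, reversed = 4 − raw):
  item 1: 4 − 1 = 3
  item 11: 4 − 2 = 2
Completed scored items (12 of 13): 3, 1, 3, 1, 0, 2, 3, 4, 0, 2, 2, 4; sum = 25.
Person mean = 25 / 12 ≈ 2.0833
Prorated total = (25 / 12) × 13 = 27.08 (to 2 dp)

27.08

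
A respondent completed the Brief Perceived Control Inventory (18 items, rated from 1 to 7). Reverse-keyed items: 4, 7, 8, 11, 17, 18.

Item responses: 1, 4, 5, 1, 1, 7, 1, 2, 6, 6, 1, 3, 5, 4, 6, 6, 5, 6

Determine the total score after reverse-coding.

Reversing items 4, 7, 8, 11, 17, and 18 with 8 − raw:
Total = 1 + 4 + 5 + (8−1) + 1 + 7 + (8−1) + (8−2) + 6 + 6 + (8−1) + 3 + 5 + 4 + 6 + 6 + (8−5) + (8−6)
      = 1 + 4 + 5 + 7 + 1 + 7 + 7 + 6 + 6 + 6 + 7 + 3 + 5 + 4 + 6 + 6 + 3 + 2 = 86

86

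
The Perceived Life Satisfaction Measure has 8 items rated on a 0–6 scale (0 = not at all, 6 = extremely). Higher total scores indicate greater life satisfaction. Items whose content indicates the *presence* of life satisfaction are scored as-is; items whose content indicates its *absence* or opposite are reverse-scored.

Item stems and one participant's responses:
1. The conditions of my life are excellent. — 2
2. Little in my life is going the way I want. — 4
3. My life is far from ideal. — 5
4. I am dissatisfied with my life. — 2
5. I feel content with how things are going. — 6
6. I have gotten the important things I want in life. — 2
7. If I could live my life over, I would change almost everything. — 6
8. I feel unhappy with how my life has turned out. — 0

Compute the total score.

Items 2, 3, 4, 7, 8 describe the absence/opposite of life satisfaction → reverse-score.
on a 0–6 scale, reversed = 6 − raw.
  item 1: 2
  item 2: 6 − 4 = 2
  item 3: 6 − 5 = 1
  item 4: 6 − 2 = 4
  item 5: 6
  item 6: 2
  item 7: 6 − 6 = 0
  item 8: 6 − 0 = 6
Total = 2 + 2 + 1 + 4 + 6 + 2 + 0 + 6 = 23

23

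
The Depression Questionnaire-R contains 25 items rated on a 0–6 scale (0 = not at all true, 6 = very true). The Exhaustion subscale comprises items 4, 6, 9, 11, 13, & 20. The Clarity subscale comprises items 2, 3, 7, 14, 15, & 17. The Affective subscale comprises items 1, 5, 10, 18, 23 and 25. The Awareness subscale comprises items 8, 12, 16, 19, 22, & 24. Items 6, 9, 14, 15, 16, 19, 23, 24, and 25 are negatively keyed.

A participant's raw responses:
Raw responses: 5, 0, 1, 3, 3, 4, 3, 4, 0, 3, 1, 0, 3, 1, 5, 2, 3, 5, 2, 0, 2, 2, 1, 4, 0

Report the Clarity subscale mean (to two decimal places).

Clarity items: 2, 3, 7, 14, 15, 17.
Of these, items 14 and 15 are negatively keyed; reversed = (0+6) − raw = 6 − raw.
  item 2: 0
  item 3: 1
  item 7: 3
  item 14: 6 − 1 = 5
  item 15: 6 − 5 = 1
  item 17: 3
Sum = 0 + 1 + 3 + 5 + 1 + 3 = 13
Mean = 13 / 6 = 2.17

2.17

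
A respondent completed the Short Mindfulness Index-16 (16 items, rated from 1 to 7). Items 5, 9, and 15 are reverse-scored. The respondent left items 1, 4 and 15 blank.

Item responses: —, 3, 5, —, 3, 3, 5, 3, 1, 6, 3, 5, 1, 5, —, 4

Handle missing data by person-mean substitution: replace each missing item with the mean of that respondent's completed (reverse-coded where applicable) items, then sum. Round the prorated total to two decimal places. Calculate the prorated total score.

67.69

Reverse-coded (on a 1–7 scale, reversed = 8 − raw):
  item 5: 8 − 3 = 5
  item 9: 8 − 1 = 7
Completed scored items (13 of 16): 3, 5, 5, 3, 5, 3, 7, 6, 3, 5, 1, 5, 4; sum = 55.
Person mean = 55 / 13 ≈ 4.2308
Prorated total = (55 / 13) × 16 = 67.69 (to 2 dp)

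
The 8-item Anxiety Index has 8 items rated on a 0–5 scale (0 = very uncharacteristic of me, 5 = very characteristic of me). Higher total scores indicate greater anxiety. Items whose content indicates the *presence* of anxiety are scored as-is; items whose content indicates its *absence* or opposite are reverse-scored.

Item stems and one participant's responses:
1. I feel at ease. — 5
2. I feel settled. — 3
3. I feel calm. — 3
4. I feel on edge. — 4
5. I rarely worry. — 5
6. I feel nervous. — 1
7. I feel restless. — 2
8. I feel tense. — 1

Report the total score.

Items 1, 2, 3, 5 describe the absence/opposite of anxiety → reverse-score.
on a 0–5 scale, reversed = 5 − raw.
  item 1: 5 − 5 = 0
  item 2: 5 − 3 = 2
  item 3: 5 − 3 = 2
  item 4: 4
  item 5: 5 − 5 = 0
  item 6: 1
  item 7: 2
  item 8: 1
Total = 0 + 2 + 2 + 4 + 0 + 1 + 2 + 1 = 12

12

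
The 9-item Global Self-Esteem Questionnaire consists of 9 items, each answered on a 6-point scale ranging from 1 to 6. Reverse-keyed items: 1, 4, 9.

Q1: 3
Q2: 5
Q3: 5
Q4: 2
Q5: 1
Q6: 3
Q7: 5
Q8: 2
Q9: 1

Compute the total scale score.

Reversing items 1, 4, and 9 with 7 − raw:
Total = (7−3) + 5 + 5 + (7−2) + 1 + 3 + 5 + 2 + (7−1)
      = 4 + 5 + 5 + 5 + 1 + 3 + 5 + 2 + 6 = 36

36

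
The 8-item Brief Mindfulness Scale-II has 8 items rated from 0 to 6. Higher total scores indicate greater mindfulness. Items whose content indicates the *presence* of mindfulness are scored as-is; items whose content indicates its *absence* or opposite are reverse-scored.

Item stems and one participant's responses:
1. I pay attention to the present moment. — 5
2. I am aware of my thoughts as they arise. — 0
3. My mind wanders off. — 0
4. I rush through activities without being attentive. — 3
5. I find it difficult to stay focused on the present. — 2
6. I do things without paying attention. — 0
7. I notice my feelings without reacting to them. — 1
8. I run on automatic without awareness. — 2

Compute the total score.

Items 3, 4, 5, 6, 8 describe the absence/opposite of mindfulness → reverse-score.
reversed = (0+6) − raw = 6 − raw.
  item 1: 5
  item 2: 0
  item 3: 6 − 0 = 6
  item 4: 6 − 3 = 3
  item 5: 6 − 2 = 4
  item 6: 6 − 0 = 6
  item 7: 1
  item 8: 6 − 2 = 4
Total = 5 + 0 + 6 + 3 + 4 + 6 + 1 + 4 = 29

29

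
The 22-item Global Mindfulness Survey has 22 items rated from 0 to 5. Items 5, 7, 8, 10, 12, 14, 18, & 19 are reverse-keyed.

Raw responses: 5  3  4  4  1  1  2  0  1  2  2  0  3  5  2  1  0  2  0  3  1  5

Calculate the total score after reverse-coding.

Raw sum = 47. Reverse-keyed items: 5, 7, 8, 10, 12, 14, 18, 19; their raw sum = 12.
Each reversal replaces raw with 5 − raw, changing the total by 5 − 2·raw per item.
Total = 47 + 8·5 − 2·12 = 47 + 40 − 24 = 63

63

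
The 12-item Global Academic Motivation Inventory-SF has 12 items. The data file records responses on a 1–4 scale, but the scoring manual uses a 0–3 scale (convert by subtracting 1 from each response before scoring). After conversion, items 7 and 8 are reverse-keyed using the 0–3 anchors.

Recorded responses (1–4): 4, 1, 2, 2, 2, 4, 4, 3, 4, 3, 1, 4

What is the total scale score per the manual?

Convert to 0–3: 3, 0, 1, 1, 1, 3, 3, 2, 3, 2, 0, 3
Reverse-coded (on a 0–3 scale, reversed = 3 − raw):
  item 7: 3 − 3 = 0
  item 8: 3 − 2 = 1
Scored: 3, 0, 1, 1, 1, 3, 0, 1, 3, 2, 0, 3
Total = 18

18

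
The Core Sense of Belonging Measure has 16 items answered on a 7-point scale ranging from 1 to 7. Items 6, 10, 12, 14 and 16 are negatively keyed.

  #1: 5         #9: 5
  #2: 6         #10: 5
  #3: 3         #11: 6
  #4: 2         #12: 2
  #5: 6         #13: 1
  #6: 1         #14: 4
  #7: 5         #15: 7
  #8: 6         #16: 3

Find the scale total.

77

Reverse-coded items (reverse-coded value = 8 − response):
  item 6: 8 − 1 = 7
  item 10: 8 − 5 = 3
  item 12: 8 − 2 = 6
  item 14: 8 − 4 = 4
  item 16: 8 − 3 = 5
After reverse-coding: 5, 6, 3, 2, 6, 7, 5, 6, 5, 3, 6, 6, 1, 4, 7, 5
Total = 5 + 6 + 3 + 2 + 6 + 7 + 5 + 6 + 5 + 3 + 6 + 6 + 1 + 4 + 7 + 5 = 77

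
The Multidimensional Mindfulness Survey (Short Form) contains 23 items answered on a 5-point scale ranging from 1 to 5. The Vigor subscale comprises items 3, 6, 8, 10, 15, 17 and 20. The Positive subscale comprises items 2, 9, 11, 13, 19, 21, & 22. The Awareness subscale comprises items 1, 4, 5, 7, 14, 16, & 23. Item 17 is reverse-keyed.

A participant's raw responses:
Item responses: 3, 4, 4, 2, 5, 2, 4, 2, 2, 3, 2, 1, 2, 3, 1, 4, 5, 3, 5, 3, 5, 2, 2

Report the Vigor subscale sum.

Vigor items: 3, 6, 8, 10, 15, 17, 20.
Of these, item 17 is reverse-keyed; on a 1–5 scale, reversed = 6 − raw.
  item 3: 4
  item 6: 2
  item 8: 2
  item 10: 3
  item 15: 1
  item 17: 6 − 5 = 1
  item 20: 3
Sum = 4 + 2 + 2 + 3 + 1 + 1 + 3 = 16

16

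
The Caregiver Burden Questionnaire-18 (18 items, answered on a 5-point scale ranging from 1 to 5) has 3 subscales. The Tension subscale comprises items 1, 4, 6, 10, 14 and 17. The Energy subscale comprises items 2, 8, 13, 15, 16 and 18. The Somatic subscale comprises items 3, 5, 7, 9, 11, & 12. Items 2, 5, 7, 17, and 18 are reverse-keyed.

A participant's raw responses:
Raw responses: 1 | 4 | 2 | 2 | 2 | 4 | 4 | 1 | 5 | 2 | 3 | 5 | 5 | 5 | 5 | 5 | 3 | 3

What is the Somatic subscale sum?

Somatic items: 3, 5, 7, 9, 11, 12.
Of these, items 5 and 7 are reverse-keyed; reverse-coded value = 6 − response.
  item 3: 2
  item 5: 6 − 2 = 4
  item 7: 6 − 4 = 2
  item 9: 5
  item 11: 3
  item 12: 5
Sum = 2 + 4 + 2 + 5 + 3 + 5 = 21

21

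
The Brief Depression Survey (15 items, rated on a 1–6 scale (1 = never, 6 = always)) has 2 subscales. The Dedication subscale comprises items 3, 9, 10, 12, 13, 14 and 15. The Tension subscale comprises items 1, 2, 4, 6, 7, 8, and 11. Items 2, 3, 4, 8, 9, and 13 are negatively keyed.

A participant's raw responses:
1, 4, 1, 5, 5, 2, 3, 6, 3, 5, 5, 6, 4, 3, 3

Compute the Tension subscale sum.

17

Tension items: 1, 2, 4, 6, 7, 8, 11.
Of these, items 2, 4 and 8 are negatively keyed; on a 1–6 scale, reversed = 7 − raw.
  item 1: 1
  item 2: 7 − 4 = 3
  item 4: 7 − 5 = 2
  item 6: 2
  item 7: 3
  item 8: 7 − 6 = 1
  item 11: 5
Sum = 1 + 3 + 2 + 2 + 3 + 1 + 5 = 17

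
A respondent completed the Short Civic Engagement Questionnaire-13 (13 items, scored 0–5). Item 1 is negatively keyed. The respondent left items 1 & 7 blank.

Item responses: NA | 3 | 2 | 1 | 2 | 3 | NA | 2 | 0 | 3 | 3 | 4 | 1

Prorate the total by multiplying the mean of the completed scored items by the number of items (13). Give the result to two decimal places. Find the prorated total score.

28.36

Reverse-coded (reverse-coded value = 5 − response):
Completed scored items (11 of 13): 3, 2, 1, 2, 3, 2, 0, 3, 3, 4, 1; sum = 24.
Person mean = 24 / 11 ≈ 2.1818
Prorated total = (24 / 11) × 13 = 28.36 (to 2 dp)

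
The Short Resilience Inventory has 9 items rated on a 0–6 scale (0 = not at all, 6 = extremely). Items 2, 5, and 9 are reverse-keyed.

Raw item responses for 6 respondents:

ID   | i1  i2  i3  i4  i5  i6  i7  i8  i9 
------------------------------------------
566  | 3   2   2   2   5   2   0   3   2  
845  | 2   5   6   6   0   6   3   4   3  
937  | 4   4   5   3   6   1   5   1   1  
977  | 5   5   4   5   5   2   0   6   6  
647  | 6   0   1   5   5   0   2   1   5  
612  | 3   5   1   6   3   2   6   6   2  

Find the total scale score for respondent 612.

32

Respondent 612 raw: 3, 5, 1, 6, 3, 2, 6, 6, 2.
Reverse-coded (reversed = (0+6) − raw = 6 − raw):
  item 1: 3
  item 2: 6 − 5 = 1
  item 3: 1
  item 4: 6
  item 5: 6 − 3 = 3
  item 6: 2
  item 7: 6
  item 8: 6
  item 9: 6 − 2 = 4
Sum = 3 + 1 + 1 + 6 + 3 + 2 + 6 + 6 + 4 = 32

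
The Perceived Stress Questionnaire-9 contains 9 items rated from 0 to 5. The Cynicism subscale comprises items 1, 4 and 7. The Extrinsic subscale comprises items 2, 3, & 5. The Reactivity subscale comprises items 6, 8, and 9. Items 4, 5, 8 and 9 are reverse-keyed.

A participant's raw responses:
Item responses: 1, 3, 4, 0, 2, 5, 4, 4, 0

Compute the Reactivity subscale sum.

Reactivity items: 6, 8, 9.
Of these, items 8 & 9 are reverse-keyed; on a 0–5 scale, reversed = 5 − raw.
  item 6: 5
  item 8: 5 − 4 = 1
  item 9: 5 − 0 = 5
Sum = 5 + 1 + 5 = 11

11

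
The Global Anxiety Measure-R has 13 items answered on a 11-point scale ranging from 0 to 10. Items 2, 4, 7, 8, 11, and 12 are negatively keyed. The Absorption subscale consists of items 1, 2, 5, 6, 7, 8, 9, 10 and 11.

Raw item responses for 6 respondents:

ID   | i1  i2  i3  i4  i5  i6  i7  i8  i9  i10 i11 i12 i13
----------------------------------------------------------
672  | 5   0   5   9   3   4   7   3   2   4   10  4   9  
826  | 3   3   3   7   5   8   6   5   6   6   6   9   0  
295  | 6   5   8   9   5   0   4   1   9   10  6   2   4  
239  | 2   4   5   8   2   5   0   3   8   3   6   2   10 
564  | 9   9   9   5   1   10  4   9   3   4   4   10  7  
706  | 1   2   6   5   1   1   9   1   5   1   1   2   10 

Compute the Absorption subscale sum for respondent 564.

41

Respondent 564 raw: 9, 9, 9, 5, 1, 10, 4, 9, 3, 4, 4, 10, 7.
Absorption items: 1, 2, 5, 6, 7, 8, 9, 10, 11.
Reverse-coded (reversed = (0+10) − raw = 10 − raw):
  item 1: 9
  item 2: 10 − 9 = 1
  item 5: 1
  item 6: 10
  item 7: 10 − 4 = 6
  item 8: 10 − 9 = 1
  item 9: 3
  item 10: 4
  item 11: 10 − 4 = 6
Sum = 9 + 1 + 1 + 10 + 6 + 1 + 3 + 4 + 6 = 41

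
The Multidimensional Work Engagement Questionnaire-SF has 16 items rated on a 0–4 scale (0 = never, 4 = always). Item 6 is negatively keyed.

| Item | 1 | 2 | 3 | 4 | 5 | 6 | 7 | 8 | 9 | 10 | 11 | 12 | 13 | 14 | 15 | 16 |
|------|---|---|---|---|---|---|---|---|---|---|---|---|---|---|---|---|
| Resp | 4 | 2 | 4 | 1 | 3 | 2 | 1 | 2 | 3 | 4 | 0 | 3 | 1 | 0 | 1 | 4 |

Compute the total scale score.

Raw sum = 35. Negatively keyed items: 6; their raw sum = 2.
Each reversal replaces raw with 4 − raw, changing the total by 4 − 2·raw per item.
Total = 35 + 1·4 − 2·2 = 35 + 4 − 4 = 35

35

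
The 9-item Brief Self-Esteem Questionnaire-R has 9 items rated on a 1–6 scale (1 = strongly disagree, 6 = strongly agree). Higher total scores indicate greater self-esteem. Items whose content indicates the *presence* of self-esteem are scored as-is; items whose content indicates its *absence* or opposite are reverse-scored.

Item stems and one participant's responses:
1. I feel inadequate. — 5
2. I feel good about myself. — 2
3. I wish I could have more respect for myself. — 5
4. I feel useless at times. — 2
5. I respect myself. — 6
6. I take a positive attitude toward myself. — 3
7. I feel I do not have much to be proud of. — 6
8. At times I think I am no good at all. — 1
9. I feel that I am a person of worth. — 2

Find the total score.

29

Items 1, 3, 4, 7, 8 describe the absence/opposite of self-esteem → reverse-score.
reversed = (1+6) − raw = 7 − raw.
  item 1: 7 − 5 = 2
  item 2: 2
  item 3: 7 − 5 = 2
  item 4: 7 − 2 = 5
  item 5: 6
  item 6: 3
  item 7: 7 − 6 = 1
  item 8: 7 − 1 = 6
  item 9: 2
Total = 2 + 2 + 2 + 5 + 6 + 3 + 1 + 6 + 2 = 29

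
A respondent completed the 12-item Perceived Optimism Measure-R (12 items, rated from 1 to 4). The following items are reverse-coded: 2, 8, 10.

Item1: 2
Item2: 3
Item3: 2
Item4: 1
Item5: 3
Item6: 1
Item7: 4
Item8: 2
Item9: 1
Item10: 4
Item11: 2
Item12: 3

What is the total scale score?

25

Reversing items 2, 8, & 10 with 5 − raw:
Total = 2 + (5−3) + 2 + 1 + 3 + 1 + 4 + (5−2) + 1 + (5−4) + 2 + 3
      = 2 + 2 + 2 + 1 + 3 + 1 + 4 + 3 + 1 + 1 + 2 + 3 = 25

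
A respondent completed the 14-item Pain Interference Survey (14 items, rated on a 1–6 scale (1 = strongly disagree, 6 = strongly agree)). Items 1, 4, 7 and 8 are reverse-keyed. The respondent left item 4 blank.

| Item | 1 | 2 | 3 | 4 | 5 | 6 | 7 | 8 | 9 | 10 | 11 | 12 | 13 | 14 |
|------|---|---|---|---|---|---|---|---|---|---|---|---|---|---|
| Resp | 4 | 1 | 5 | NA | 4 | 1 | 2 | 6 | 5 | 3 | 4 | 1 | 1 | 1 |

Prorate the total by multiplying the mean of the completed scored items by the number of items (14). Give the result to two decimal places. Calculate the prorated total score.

37.69

Reverse-coded (reverse-coded value = 7 − response):
  item 1: 7 − 4 = 3
  item 7: 7 − 2 = 5
  item 8: 7 − 6 = 1
Completed scored items (13 of 14): 3, 1, 5, 4, 1, 5, 1, 5, 3, 4, 1, 1, 1; sum = 35.
Person mean = 35 / 13 ≈ 2.6923
Prorated total = (35 / 13) × 14 = 37.69 (to 2 dp)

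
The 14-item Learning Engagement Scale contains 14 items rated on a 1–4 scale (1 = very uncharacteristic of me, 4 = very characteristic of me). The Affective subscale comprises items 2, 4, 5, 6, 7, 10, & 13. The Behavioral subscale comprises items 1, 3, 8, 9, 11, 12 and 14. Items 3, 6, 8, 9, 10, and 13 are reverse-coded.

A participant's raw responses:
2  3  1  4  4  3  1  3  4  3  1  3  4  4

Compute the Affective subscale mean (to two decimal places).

2.43

Affective items: 2, 4, 5, 6, 7, 10, 13.
Of these, items 6, 10 and 13 are reverse-coded; reversed = (1+4) − raw = 5 − raw.
  item 2: 3
  item 4: 4
  item 5: 4
  item 6: 5 − 3 = 2
  item 7: 1
  item 10: 5 − 3 = 2
  item 13: 5 − 4 = 1
Sum = 3 + 4 + 4 + 2 + 1 + 2 + 1 = 17
Mean = 17 / 7 = 2.43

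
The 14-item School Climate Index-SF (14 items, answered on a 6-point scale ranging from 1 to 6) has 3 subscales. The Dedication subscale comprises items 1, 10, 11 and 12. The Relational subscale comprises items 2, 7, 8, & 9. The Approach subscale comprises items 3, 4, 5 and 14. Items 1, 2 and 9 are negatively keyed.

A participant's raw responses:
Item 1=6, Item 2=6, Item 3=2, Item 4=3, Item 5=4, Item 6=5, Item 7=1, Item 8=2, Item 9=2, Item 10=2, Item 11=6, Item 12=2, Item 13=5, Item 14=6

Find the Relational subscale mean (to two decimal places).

Relational items: 2, 7, 8, 9.
Of these, items 2 & 9 are negatively keyed; reverse-coded value = 7 − response.
  item 2: 7 − 6 = 1
  item 7: 1
  item 8: 2
  item 9: 7 − 2 = 5
Sum = 1 + 1 + 2 + 5 = 9
Mean = 9 / 4 = 2.25

2.25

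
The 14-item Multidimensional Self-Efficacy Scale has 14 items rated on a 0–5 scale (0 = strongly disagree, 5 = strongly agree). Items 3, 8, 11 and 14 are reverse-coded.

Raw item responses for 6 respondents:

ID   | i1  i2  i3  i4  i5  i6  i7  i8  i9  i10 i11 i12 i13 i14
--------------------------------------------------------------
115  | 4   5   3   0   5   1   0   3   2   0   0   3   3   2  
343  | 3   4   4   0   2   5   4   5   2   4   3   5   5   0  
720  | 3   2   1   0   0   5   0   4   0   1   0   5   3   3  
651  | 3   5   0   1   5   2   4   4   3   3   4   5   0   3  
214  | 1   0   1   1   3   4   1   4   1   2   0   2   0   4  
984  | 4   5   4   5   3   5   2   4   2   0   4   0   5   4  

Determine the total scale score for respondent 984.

Respondent 984 raw: 4, 5, 4, 5, 3, 5, 2, 4, 2, 0, 4, 0, 5, 4.
Reverse-coded (reverse-coded value = 5 − response):
  item 1: 4
  item 2: 5
  item 3: 5 − 4 = 1
  item 4: 5
  item 5: 3
  item 6: 5
  item 7: 2
  item 8: 5 − 4 = 1
  item 9: 2
  item 10: 0
  item 11: 5 − 4 = 1
  item 12: 0
  item 13: 5
  item 14: 5 − 4 = 1
Sum = 4 + 5 + 1 + 5 + 3 + 5 + 2 + 1 + 2 + 0 + 1 + 0 + 5 + 1 = 35

35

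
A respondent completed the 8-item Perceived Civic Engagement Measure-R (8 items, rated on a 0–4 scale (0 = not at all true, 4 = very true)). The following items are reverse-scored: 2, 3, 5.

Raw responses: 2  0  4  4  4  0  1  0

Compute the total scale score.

11

Raw sum = 15. Reverse-scored items: 2, 3, 5; their raw sum = 8.
Each reversal replaces raw with 4 − raw, changing the total by 4 − 2·raw per item.
Total = 15 + 3·4 − 2·8 = 15 + 12 − 16 = 11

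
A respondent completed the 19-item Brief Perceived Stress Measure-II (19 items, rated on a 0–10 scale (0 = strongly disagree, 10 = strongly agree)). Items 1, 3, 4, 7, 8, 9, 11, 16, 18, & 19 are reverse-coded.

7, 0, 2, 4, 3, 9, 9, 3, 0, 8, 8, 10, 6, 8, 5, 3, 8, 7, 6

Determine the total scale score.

Reverse-coded items use 10 − raw:
  item 1: 10 − 7 = 3
  item 3: 10 − 2 = 8
  item 4: 10 − 4 = 6
  item 7: 10 − 9 = 1
  item 8: 10 − 3 = 7
  item 9: 10 − 0 = 10
  item 11: 10 − 8 = 2
  item 16: 10 − 3 = 7
  item 18: 10 − 7 = 3
  item 19: 10 − 6 = 4
After reverse-coding: 3, 0, 8, 6, 3, 9, 1, 7, 10, 8, 2, 10, 6, 8, 5, 7, 8, 3, 4
Total = 3 + 0 + 8 + 6 + 3 + 9 + 1 + 7 + 10 + 8 + 2 + 10 + 6 + 8 + 5 + 7 + 8 + 3 + 4 = 108

108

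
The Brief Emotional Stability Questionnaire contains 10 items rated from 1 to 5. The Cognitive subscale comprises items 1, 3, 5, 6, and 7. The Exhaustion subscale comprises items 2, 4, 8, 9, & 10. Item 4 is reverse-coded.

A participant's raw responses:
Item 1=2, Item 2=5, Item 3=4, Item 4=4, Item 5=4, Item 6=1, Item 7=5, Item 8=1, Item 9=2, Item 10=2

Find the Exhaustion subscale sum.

12

Exhaustion items: 2, 4, 8, 9, 10.
Of these, item 4 is reverse-coded; reversed = (1+5) − raw = 6 − raw.
  item 2: 5
  item 4: 6 − 4 = 2
  item 8: 1
  item 9: 2
  item 10: 2
Sum = 5 + 2 + 1 + 2 + 2 = 12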